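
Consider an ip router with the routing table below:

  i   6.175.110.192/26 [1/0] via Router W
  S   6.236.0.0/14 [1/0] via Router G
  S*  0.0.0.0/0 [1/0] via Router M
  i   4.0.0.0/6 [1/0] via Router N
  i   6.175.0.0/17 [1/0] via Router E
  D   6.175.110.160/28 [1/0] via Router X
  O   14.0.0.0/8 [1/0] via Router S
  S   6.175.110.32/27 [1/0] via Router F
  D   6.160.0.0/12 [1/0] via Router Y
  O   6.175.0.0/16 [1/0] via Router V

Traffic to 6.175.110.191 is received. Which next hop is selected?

Routes whose prefix contains 6.175.110.191:
  0.0.0.0/0 (default, matches everything) -> Router M
  4.0.0.0/6 (4.0.0.0 - 7.255.255.255) -> Router N
  6.160.0.0/12 (6.160.0.0 - 6.175.255.255) -> Router Y
  6.175.0.0/16 (6.175.0.0 - 6.175.255.255) -> Router V
  6.175.0.0/17 (6.175.0.0 - 6.175.127.255) -> Router E
More-specific entries that do NOT match:
  6.175.110.160/28 (6.175.110.160 - 6.175.110.175) does not contain 6.175.110.191
  6.175.110.32/27 (6.175.110.32 - 6.175.110.63) does not contain 6.175.110.191
  6.175.110.192/26 (6.175.110.192 - 6.175.110.255) does not contain 6.175.110.191
Longest matching prefix is /17 -> next hop Router E.

Router E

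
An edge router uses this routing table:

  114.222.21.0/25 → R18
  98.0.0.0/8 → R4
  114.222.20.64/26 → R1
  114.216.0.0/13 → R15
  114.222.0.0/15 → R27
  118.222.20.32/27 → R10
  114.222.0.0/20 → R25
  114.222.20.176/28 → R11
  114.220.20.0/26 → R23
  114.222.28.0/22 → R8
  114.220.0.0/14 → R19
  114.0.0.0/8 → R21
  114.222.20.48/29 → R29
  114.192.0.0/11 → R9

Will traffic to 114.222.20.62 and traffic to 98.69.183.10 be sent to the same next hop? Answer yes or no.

114.222.20.62: longest match 114.222.0.0/15 -> R27
98.69.183.10: longest match 98.0.0.0/8 -> R4

no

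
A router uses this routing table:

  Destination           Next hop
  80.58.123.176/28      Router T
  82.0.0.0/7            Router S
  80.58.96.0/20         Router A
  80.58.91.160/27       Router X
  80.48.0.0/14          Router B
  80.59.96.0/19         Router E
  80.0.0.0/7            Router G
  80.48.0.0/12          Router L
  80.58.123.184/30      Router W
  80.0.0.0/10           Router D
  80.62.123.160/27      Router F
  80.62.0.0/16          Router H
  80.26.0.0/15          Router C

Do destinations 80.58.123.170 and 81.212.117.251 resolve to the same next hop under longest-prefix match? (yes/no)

no

80.58.123.170: longest match 80.48.0.0/12 -> Router L
81.212.117.251: longest match 80.0.0.0/7 -> Router G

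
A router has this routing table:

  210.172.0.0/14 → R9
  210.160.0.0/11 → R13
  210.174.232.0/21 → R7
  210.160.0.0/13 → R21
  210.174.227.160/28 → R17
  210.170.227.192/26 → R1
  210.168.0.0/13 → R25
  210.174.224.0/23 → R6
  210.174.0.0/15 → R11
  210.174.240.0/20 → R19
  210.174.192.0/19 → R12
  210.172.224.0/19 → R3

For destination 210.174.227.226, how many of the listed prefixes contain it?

4

Prefixes containing 210.174.227.226:
  210.160.0.0/11 (210.160.0.0 - 210.191.255.255)
  210.168.0.0/13 (210.168.0.0 - 210.175.255.255)
  210.172.0.0/14 (210.172.0.0 - 210.175.255.255)
  210.174.0.0/15 (210.174.0.0 - 210.175.255.255)
Total matching entries: 4.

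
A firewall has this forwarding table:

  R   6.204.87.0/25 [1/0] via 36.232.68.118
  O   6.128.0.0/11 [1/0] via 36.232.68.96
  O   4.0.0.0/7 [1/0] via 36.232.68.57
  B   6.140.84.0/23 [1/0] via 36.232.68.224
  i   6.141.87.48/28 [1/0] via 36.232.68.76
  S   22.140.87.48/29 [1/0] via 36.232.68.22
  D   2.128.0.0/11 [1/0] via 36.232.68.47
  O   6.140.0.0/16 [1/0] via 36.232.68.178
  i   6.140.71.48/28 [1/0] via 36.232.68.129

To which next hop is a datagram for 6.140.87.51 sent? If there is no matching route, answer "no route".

Routes whose prefix contains 6.140.87.51:
  6.128.0.0/11 (6.128.0.0 - 6.159.255.255) -> 36.232.68.96
  6.140.0.0/16 (6.140.0.0 - 6.140.255.255) -> 36.232.68.178
More-specific entries that do NOT match:
  22.140.87.48/29 (22.140.87.48 - 22.140.87.55) does not contain 6.140.87.51
  6.141.87.48/28 (6.141.87.48 - 6.141.87.63) does not contain 6.140.87.51
  6.140.71.48/28 (6.140.71.48 - 6.140.71.63) does not contain 6.140.87.51
  6.204.87.0/25 (6.204.87.0 - 6.204.87.127) does not contain 6.140.87.51
  6.140.84.0/23 (6.140.84.0 - 6.140.85.255) does not contain 6.140.87.51
Longest matching prefix is /16 -> next hop 36.232.68.178.

36.232.68.178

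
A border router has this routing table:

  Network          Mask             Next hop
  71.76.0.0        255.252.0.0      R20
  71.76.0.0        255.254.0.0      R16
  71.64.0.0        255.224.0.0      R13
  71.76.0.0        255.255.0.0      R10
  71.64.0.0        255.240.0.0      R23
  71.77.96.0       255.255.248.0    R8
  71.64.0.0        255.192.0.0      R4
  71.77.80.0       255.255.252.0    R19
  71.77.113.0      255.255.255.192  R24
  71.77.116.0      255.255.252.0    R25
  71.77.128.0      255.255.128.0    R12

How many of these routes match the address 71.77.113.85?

Prefixes containing 71.77.113.85:
  71.64.0.0/10 (71.64.0.0 - 71.127.255.255)
  71.64.0.0/11 (71.64.0.0 - 71.95.255.255)
  71.64.0.0/12 (71.64.0.0 - 71.79.255.255)
  71.76.0.0/14 (71.76.0.0 - 71.79.255.255)
  71.76.0.0/15 (71.76.0.0 - 71.77.255.255)
Total matching entries: 5.

5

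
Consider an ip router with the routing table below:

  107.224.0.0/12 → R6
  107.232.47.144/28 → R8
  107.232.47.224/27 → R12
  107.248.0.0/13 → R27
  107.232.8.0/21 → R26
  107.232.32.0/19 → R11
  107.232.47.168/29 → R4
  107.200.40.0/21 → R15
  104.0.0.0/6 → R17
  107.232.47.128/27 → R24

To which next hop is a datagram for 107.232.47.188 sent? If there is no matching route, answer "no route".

R11

Routes whose prefix contains 107.232.47.188:
  104.0.0.0/6 (104.0.0.0 - 107.255.255.255) -> R17
  107.224.0.0/12 (107.224.0.0 - 107.239.255.255) -> R6
  107.232.32.0/19 (107.232.32.0 - 107.232.63.255) -> R11
More-specific entries that do NOT match:
  107.232.47.168/29 (107.232.47.168 - 107.232.47.175) does not contain 107.232.47.188
  107.232.47.144/28 (107.232.47.144 - 107.232.47.159) does not contain 107.232.47.188
  107.232.47.224/27 (107.232.47.224 - 107.232.47.255) does not contain 107.232.47.188
  107.232.47.128/27 (107.232.47.128 - 107.232.47.159) does not contain 107.232.47.188
  107.232.8.0/21 (107.232.8.0 - 107.232.15.255) does not contain 107.232.47.188
  107.200.40.0/21 (107.200.40.0 - 107.200.47.255) does not contain 107.232.47.188
Longest matching prefix is /19 -> next hop R11.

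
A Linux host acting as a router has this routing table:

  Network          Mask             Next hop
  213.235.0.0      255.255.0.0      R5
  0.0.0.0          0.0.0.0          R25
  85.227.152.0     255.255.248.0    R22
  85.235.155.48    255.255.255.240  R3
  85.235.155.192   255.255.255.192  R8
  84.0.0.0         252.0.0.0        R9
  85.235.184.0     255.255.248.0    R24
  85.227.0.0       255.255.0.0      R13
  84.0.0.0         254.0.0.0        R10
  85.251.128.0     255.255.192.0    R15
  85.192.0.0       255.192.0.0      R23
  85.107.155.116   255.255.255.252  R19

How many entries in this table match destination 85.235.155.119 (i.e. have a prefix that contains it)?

Prefixes containing 85.235.155.119:
  0.0.0.0/0 (default, matches everything)
  84.0.0.0/6 (84.0.0.0 - 87.255.255.255)
  84.0.0.0/7 (84.0.0.0 - 85.255.255.255)
  85.192.0.0/10 (85.192.0.0 - 85.255.255.255)
Total matching entries: 4.

4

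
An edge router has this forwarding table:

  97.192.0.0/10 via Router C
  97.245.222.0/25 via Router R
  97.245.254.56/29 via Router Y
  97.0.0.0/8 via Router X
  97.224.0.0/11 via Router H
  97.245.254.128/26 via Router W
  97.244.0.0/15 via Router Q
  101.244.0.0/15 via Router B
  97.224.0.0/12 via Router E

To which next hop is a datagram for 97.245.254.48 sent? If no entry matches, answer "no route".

Router Q

Routes whose prefix contains 97.245.254.48:
  97.0.0.0/8 (97.0.0.0 - 97.255.255.255) -> Router X
  97.192.0.0/10 (97.192.0.0 - 97.255.255.255) -> Router C
  97.224.0.0/11 (97.224.0.0 - 97.255.255.255) -> Router H
  97.244.0.0/15 (97.244.0.0 - 97.245.255.255) -> Router Q
More-specific entries that do NOT match:
  97.245.254.56/29 (97.245.254.56 - 97.245.254.63) does not contain 97.245.254.48
  97.245.254.128/26 (97.245.254.128 - 97.245.254.191) does not contain 97.245.254.48
  97.245.222.0/25 (97.245.222.0 - 97.245.222.127) does not contain 97.245.254.48
Longest matching prefix is /15 -> next hop Router Q.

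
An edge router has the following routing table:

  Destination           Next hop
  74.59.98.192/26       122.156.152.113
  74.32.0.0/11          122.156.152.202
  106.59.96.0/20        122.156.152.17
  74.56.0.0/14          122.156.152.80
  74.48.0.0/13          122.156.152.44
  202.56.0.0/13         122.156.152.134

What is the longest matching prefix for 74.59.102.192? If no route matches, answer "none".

Entries matching 74.59.102.192:
  74.32.0.0/11 (74.32.0.0 - 74.63.255.255)
  74.56.0.0/14 (74.56.0.0 - 74.59.255.255)
Most specific is 74.56.0.0/14.

74.56.0.0/14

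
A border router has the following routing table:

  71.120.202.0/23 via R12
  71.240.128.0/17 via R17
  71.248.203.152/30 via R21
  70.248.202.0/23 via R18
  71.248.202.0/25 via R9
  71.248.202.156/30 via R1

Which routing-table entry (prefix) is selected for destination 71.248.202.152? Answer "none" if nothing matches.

71.248.202.152 is outside every listed prefix and there is no default route.

none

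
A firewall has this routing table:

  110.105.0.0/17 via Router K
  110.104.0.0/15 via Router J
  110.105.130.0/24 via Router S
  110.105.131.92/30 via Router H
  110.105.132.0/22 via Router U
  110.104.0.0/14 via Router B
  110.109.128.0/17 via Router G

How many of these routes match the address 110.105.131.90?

Prefixes containing 110.105.131.90:
  110.104.0.0/14 (110.104.0.0 - 110.107.255.255)
  110.104.0.0/15 (110.104.0.0 - 110.105.255.255)
Total matching entries: 2.

2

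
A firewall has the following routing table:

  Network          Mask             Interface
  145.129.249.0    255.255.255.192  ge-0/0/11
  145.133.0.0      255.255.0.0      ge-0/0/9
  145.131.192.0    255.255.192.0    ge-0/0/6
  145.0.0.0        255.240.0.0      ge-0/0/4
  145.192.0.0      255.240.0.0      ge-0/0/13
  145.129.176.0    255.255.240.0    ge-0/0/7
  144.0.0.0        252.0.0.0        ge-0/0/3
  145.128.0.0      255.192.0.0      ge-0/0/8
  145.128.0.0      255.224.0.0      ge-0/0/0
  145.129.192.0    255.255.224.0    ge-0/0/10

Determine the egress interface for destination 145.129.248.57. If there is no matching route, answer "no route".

Routes whose prefix contains 145.129.248.57:
  144.0.0.0/6 (144.0.0.0 - 147.255.255.255) -> ge-0/0/3
  145.128.0.0/10 (145.128.0.0 - 145.191.255.255) -> ge-0/0/8
  145.128.0.0/11 (145.128.0.0 - 145.159.255.255) -> ge-0/0/0
More-specific entries that do NOT match:
  145.129.249.0/26 (145.129.249.0 - 145.129.249.63) does not contain 145.129.248.57
  145.129.176.0/20 (145.129.176.0 - 145.129.191.255) does not contain 145.129.248.57
  145.129.192.0/19 (145.129.192.0 - 145.129.223.255) does not contain 145.129.248.57
  145.131.192.0/18 (145.131.192.0 - 145.131.255.255) does not contain 145.129.248.57
  145.133.0.0/16 (145.133.0.0 - 145.133.255.255) does not contain 145.129.248.57
  145.0.0.0/12 (145.0.0.0 - 145.15.255.255) does not contain 145.129.248.57
  145.192.0.0/12 (145.192.0.0 - 145.207.255.255) does not contain 145.129.248.57
Longest matching prefix is /11 -> interface ge-0/0/0.

ge-0/0/0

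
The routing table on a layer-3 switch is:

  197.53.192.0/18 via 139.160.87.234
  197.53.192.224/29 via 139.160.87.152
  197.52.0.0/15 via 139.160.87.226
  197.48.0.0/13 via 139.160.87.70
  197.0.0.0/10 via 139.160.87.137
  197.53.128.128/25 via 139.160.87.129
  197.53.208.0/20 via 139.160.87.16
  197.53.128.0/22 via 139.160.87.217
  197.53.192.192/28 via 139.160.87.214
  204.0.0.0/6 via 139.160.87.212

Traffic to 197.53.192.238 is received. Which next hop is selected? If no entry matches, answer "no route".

139.160.87.234

Routes whose prefix contains 197.53.192.238:
  197.0.0.0/10 (197.0.0.0 - 197.63.255.255) -> 139.160.87.137
  197.48.0.0/13 (197.48.0.0 - 197.55.255.255) -> 139.160.87.70
  197.52.0.0/15 (197.52.0.0 - 197.53.255.255) -> 139.160.87.226
  197.53.192.0/18 (197.53.192.0 - 197.53.255.255) -> 139.160.87.234
More-specific entries that do NOT match:
  197.53.192.224/29 (197.53.192.224 - 197.53.192.231) does not contain 197.53.192.238
  197.53.192.192/28 (197.53.192.192 - 197.53.192.207) does not contain 197.53.192.238
  197.53.128.128/25 (197.53.128.128 - 197.53.128.255) does not contain 197.53.192.238
  197.53.128.0/22 (197.53.128.0 - 197.53.131.255) does not contain 197.53.192.238
  197.53.208.0/20 (197.53.208.0 - 197.53.223.255) does not contain 197.53.192.238
Longest matching prefix is /18 -> next hop 139.160.87.234.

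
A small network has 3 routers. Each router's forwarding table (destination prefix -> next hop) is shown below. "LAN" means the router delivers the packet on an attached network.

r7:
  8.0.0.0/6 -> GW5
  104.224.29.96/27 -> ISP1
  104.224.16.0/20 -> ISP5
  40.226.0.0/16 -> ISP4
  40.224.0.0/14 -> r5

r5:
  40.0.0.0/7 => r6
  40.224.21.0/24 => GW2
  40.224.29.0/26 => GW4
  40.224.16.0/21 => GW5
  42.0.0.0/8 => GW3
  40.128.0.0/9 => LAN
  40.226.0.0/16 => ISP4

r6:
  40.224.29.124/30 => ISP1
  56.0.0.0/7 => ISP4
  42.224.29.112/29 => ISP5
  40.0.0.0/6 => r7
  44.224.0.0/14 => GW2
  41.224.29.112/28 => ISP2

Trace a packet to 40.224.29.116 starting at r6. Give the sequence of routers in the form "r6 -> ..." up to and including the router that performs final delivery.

r6 -> r7 -> r5

At r6: longest match for 40.224.29.116 is 40.0.0.0/6 -> r7
At r7: longest match for 40.224.29.116 is 40.224.0.0/14 -> r5
At r5: longest match for 40.224.29.116 is 40.128.0.0/9 -> LAN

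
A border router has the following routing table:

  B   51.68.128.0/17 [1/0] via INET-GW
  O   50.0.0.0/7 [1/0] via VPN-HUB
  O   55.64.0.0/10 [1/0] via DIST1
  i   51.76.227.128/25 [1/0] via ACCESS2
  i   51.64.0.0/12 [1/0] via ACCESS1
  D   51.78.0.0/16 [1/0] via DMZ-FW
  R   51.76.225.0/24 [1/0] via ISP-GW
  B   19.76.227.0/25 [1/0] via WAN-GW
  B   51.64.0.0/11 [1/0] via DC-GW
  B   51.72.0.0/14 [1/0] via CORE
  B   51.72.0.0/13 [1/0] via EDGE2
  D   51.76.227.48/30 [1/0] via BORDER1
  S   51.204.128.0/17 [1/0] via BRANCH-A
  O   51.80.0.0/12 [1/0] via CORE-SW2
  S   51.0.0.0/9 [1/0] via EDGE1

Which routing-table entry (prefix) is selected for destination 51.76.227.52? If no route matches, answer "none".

Entries matching 51.76.227.52:
  50.0.0.0/7 (50.0.0.0 - 51.255.255.255)
  51.0.0.0/9 (51.0.0.0 - 51.127.255.255)
  51.64.0.0/11 (51.64.0.0 - 51.95.255.255)
  51.64.0.0/12 (51.64.0.0 - 51.79.255.255)
  51.72.0.0/13 (51.72.0.0 - 51.79.255.255)
Most specific is 51.72.0.0/13.

51.72.0.0/13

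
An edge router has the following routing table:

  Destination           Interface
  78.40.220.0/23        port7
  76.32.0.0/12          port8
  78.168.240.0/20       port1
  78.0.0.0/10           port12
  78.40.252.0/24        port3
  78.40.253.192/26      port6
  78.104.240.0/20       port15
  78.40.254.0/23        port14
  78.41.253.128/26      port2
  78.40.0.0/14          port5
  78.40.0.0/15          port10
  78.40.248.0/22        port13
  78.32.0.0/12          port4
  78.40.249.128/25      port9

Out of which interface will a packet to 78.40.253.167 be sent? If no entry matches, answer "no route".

port10

Routes whose prefix contains 78.40.253.167:
  78.0.0.0/10 (78.0.0.0 - 78.63.255.255) -> port12
  78.32.0.0/12 (78.32.0.0 - 78.47.255.255) -> port4
  78.40.0.0/14 (78.40.0.0 - 78.43.255.255) -> port5
  78.40.0.0/15 (78.40.0.0 - 78.41.255.255) -> port10
More-specific entries that do NOT match:
  78.40.253.192/26 (78.40.253.192 - 78.40.253.255) does not contain 78.40.253.167
  78.41.253.128/26 (78.41.253.128 - 78.41.253.191) does not contain 78.40.253.167
  78.40.249.128/25 (78.40.249.128 - 78.40.249.255) does not contain 78.40.253.167
  78.40.252.0/24 (78.40.252.0 - 78.40.252.255) does not contain 78.40.253.167
  78.40.220.0/23 (78.40.220.0 - 78.40.221.255) does not contain 78.40.253.167
  78.40.254.0/23 (78.40.254.0 - 78.40.255.255) does not contain 78.40.253.167
  78.40.248.0/22 (78.40.248.0 - 78.40.251.255) does not contain 78.40.253.167
  78.168.240.0/20 (78.168.240.0 - 78.168.255.255) does not contain 78.40.253.167
  78.104.240.0/20 (78.104.240.0 - 78.104.255.255) does not contain 78.40.253.167
Longest matching prefix is /15 -> interface port10.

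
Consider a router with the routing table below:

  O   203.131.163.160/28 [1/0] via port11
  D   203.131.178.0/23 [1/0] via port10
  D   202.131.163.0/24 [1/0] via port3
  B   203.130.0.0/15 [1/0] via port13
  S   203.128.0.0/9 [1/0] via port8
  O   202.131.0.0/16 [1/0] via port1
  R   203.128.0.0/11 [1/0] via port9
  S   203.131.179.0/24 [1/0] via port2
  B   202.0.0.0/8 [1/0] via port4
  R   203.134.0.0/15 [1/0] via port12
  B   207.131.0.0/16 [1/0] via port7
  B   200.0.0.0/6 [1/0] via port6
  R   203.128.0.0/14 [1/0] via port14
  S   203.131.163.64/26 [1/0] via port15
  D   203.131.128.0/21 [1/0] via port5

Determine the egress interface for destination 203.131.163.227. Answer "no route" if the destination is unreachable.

port13

Routes whose prefix contains 203.131.163.227:
  200.0.0.0/6 (200.0.0.0 - 203.255.255.255) -> port6
  203.128.0.0/9 (203.128.0.0 - 203.255.255.255) -> port8
  203.128.0.0/11 (203.128.0.0 - 203.159.255.255) -> port9
  203.128.0.0/14 (203.128.0.0 - 203.131.255.255) -> port14
  203.130.0.0/15 (203.130.0.0 - 203.131.255.255) -> port13
More-specific entries that do NOT match:
  203.131.163.160/28 (203.131.163.160 - 203.131.163.175) does not contain 203.131.163.227
  203.131.163.64/26 (203.131.163.64 - 203.131.163.127) does not contain 203.131.163.227
  202.131.163.0/24 (202.131.163.0 - 202.131.163.255) does not contain 203.131.163.227
  203.131.179.0/24 (203.131.179.0 - 203.131.179.255) does not contain 203.131.163.227
  203.131.178.0/23 (203.131.178.0 - 203.131.179.255) does not contain 203.131.163.227
  203.131.128.0/21 (203.131.128.0 - 203.131.135.255) does not contain 203.131.163.227
  202.131.0.0/16 (202.131.0.0 - 202.131.255.255) does not contain 203.131.163.227
  207.131.0.0/16 (207.131.0.0 - 207.131.255.255) does not contain 203.131.163.227
Longest matching prefix is /15 -> interface port13.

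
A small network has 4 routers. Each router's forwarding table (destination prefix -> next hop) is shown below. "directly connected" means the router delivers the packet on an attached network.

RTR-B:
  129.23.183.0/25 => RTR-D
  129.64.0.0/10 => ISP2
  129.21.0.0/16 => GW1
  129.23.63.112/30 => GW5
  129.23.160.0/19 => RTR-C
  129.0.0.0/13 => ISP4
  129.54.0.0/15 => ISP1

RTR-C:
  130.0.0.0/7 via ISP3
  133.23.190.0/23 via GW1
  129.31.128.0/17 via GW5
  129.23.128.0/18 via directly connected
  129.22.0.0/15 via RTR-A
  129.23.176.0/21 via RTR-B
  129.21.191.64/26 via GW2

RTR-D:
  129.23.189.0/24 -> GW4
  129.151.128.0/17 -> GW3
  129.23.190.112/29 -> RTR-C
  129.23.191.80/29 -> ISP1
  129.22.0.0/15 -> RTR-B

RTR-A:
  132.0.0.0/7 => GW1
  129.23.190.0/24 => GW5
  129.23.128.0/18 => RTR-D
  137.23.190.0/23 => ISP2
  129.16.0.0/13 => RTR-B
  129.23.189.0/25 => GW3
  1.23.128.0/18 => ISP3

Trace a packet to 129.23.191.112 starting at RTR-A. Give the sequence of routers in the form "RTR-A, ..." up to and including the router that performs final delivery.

At RTR-A: longest match for 129.23.191.112 is 129.23.128.0/18 -> RTR-D
At RTR-D: longest match for 129.23.191.112 is 129.22.0.0/15 -> RTR-B
At RTR-B: longest match for 129.23.191.112 is 129.23.160.0/19 -> RTR-C
At RTR-C: longest match for 129.23.191.112 is 129.23.128.0/18 -> directly connected

RTR-A, RTR-D, RTR-B, RTR-C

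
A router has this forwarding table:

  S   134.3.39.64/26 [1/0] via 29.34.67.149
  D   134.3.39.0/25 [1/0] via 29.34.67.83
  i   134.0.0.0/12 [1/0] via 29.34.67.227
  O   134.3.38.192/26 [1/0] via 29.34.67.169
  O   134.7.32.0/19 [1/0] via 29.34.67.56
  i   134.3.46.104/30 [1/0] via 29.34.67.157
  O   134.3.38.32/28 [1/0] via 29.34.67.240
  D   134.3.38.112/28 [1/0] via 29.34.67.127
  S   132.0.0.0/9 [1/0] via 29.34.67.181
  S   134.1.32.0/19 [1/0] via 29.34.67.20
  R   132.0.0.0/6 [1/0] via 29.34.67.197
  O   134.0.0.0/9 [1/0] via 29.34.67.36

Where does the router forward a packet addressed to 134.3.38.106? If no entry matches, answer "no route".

Routes whose prefix contains 134.3.38.106:
  132.0.0.0/6 (132.0.0.0 - 135.255.255.255) -> 29.34.67.197
  134.0.0.0/9 (134.0.0.0 - 134.127.255.255) -> 29.34.67.36
  134.0.0.0/12 (134.0.0.0 - 134.15.255.255) -> 29.34.67.227
More-specific entries that do NOT match:
  134.3.46.104/30 (134.3.46.104 - 134.3.46.107) does not contain 134.3.38.106
  134.3.38.32/28 (134.3.38.32 - 134.3.38.47) does not contain 134.3.38.106
  134.3.38.112/28 (134.3.38.112 - 134.3.38.127) does not contain 134.3.38.106
  134.3.39.64/26 (134.3.39.64 - 134.3.39.127) does not contain 134.3.38.106
  134.3.38.192/26 (134.3.38.192 - 134.3.38.255) does not contain 134.3.38.106
  134.3.39.0/25 (134.3.39.0 - 134.3.39.127) does not contain 134.3.38.106
  134.7.32.0/19 (134.7.32.0 - 134.7.63.255) does not contain 134.3.38.106
  134.1.32.0/19 (134.1.32.0 - 134.1.63.255) does not contain 134.3.38.106
Longest matching prefix is /12 -> next hop 29.34.67.227.

29.34.67.227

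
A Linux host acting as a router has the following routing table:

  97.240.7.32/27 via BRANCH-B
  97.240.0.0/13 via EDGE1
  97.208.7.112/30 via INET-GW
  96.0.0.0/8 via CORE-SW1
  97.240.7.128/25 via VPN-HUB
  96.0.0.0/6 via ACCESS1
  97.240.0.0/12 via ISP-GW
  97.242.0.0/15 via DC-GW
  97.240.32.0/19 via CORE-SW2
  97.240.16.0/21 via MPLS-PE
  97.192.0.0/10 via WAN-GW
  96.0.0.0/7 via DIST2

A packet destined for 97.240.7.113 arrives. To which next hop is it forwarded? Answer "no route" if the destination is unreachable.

Routes whose prefix contains 97.240.7.113:
  96.0.0.0/6 (96.0.0.0 - 99.255.255.255) -> ACCESS1
  96.0.0.0/7 (96.0.0.0 - 97.255.255.255) -> DIST2
  97.192.0.0/10 (97.192.0.0 - 97.255.255.255) -> WAN-GW
  97.240.0.0/12 (97.240.0.0 - 97.255.255.255) -> ISP-GW
  97.240.0.0/13 (97.240.0.0 - 97.247.255.255) -> EDGE1
More-specific entries that do NOT match:
  97.208.7.112/30 (97.208.7.112 - 97.208.7.115) does not contain 97.240.7.113
  97.240.7.32/27 (97.240.7.32 - 97.240.7.63) does not contain 97.240.7.113
  97.240.7.128/25 (97.240.7.128 - 97.240.7.255) does not contain 97.240.7.113
  97.240.16.0/21 (97.240.16.0 - 97.240.23.255) does not contain 97.240.7.113
  97.240.32.0/19 (97.240.32.0 - 97.240.63.255) does not contain 97.240.7.113
  97.242.0.0/15 (97.242.0.0 - 97.243.255.255) does not contain 97.240.7.113
Longest matching prefix is /13 -> next hop EDGE1.

EDGE1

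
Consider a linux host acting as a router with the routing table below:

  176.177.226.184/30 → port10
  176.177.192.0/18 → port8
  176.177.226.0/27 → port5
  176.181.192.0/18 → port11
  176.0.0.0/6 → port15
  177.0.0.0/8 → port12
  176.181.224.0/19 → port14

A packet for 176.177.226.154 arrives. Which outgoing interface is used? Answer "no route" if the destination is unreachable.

Routes whose prefix contains 176.177.226.154:
  176.0.0.0/6 (176.0.0.0 - 179.255.255.255) -> port15
  176.177.192.0/18 (176.177.192.0 - 176.177.255.255) -> port8
More-specific entries that do NOT match:
  176.177.226.184/30 (176.177.226.184 - 176.177.226.187) does not contain 176.177.226.154
  176.177.226.0/27 (176.177.226.0 - 176.177.226.31) does not contain 176.177.226.154
  176.181.224.0/19 (176.181.224.0 - 176.181.255.255) does not contain 176.177.226.154
Longest matching prefix is /18 -> interface port8.

port8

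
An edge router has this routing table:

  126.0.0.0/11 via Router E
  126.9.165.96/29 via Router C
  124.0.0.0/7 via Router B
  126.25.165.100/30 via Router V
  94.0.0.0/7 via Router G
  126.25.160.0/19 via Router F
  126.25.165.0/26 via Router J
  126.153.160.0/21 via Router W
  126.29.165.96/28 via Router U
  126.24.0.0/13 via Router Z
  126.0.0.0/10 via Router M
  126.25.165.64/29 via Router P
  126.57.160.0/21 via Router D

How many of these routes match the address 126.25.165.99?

Prefixes containing 126.25.165.99:
  126.0.0.0/10 (126.0.0.0 - 126.63.255.255)
  126.0.0.0/11 (126.0.0.0 - 126.31.255.255)
  126.24.0.0/13 (126.24.0.0 - 126.31.255.255)
  126.25.160.0/19 (126.25.160.0 - 126.25.191.255)
Total matching entries: 4.

4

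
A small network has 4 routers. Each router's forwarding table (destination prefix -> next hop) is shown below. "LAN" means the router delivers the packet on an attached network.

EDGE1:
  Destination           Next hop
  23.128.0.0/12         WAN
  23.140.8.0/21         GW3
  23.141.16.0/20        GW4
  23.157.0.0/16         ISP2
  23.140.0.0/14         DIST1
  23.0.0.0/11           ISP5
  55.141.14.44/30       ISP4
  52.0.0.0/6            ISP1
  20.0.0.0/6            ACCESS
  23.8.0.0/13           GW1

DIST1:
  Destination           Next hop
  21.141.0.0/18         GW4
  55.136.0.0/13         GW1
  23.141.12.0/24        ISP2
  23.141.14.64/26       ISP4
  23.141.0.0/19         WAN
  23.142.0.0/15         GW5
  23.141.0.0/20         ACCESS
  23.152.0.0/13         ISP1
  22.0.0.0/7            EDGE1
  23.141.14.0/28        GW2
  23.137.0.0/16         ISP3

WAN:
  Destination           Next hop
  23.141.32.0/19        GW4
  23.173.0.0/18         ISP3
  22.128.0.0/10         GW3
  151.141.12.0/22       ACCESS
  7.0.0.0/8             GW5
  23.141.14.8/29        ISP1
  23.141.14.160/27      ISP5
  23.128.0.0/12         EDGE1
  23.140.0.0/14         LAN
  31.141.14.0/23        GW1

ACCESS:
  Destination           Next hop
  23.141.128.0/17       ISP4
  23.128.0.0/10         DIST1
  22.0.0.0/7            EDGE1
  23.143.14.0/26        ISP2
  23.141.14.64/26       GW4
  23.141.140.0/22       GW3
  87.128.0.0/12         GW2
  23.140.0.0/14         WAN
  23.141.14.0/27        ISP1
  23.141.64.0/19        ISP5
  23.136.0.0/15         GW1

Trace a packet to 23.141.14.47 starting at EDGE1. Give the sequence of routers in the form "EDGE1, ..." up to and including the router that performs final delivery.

At EDGE1: longest match for 23.141.14.47 is 23.140.0.0/14 -> DIST1
At DIST1: longest match for 23.141.14.47 is 23.141.0.0/20 -> ACCESS
At ACCESS: longest match for 23.141.14.47 is 23.140.0.0/14 -> WAN
At WAN: longest match for 23.141.14.47 is 23.140.0.0/14 -> LAN

EDGE1, DIST1, ACCESS, WAN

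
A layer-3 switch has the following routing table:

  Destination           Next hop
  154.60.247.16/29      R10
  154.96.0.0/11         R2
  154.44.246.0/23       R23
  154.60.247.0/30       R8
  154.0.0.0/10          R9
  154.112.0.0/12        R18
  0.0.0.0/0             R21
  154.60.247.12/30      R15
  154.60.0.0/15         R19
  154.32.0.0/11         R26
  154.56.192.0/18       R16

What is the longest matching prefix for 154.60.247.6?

154.60.0.0/15

Entries matching 154.60.247.6:
  0.0.0.0/0 (default, matches everything)
  154.0.0.0/10 (154.0.0.0 - 154.63.255.255)
  154.32.0.0/11 (154.32.0.0 - 154.63.255.255)
  154.60.0.0/15 (154.60.0.0 - 154.61.255.255)
Most specific is 154.60.0.0/15.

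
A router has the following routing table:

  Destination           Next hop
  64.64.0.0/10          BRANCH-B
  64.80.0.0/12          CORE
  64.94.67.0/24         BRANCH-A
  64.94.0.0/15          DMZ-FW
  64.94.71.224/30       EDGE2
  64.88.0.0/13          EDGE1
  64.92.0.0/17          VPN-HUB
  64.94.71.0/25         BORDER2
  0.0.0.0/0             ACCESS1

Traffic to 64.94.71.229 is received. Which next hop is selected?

Routes whose prefix contains 64.94.71.229:
  0.0.0.0/0 (default, matches everything) -> ACCESS1
  64.64.0.0/10 (64.64.0.0 - 64.127.255.255) -> BRANCH-B
  64.80.0.0/12 (64.80.0.0 - 64.95.255.255) -> CORE
  64.88.0.0/13 (64.88.0.0 - 64.95.255.255) -> EDGE1
  64.94.0.0/15 (64.94.0.0 - 64.95.255.255) -> DMZ-FW
More-specific entries that do NOT match:
  64.94.71.224/30 (64.94.71.224 - 64.94.71.227) does not contain 64.94.71.229
  64.94.71.0/25 (64.94.71.0 - 64.94.71.127) does not contain 64.94.71.229
  64.94.67.0/24 (64.94.67.0 - 64.94.67.255) does not contain 64.94.71.229
  64.92.0.0/17 (64.92.0.0 - 64.92.127.255) does not contain 64.94.71.229
Longest matching prefix is /15 -> next hop DMZ-FW.

DMZ-FW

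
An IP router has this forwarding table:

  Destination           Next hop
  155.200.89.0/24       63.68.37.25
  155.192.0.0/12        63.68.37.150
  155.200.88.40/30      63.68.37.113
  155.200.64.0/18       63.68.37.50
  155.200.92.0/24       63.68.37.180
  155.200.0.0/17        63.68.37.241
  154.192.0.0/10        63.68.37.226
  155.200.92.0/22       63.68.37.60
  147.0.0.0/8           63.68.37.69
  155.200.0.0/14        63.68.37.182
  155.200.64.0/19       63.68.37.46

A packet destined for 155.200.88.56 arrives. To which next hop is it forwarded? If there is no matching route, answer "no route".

Routes whose prefix contains 155.200.88.56:
  155.192.0.0/12 (155.192.0.0 - 155.207.255.255) -> 63.68.37.150
  155.200.0.0/14 (155.200.0.0 - 155.203.255.255) -> 63.68.37.182
  155.200.0.0/17 (155.200.0.0 - 155.200.127.255) -> 63.68.37.241
  155.200.64.0/18 (155.200.64.0 - 155.200.127.255) -> 63.68.37.50
  155.200.64.0/19 (155.200.64.0 - 155.200.95.255) -> 63.68.37.46
More-specific entries that do NOT match:
  155.200.88.40/30 (155.200.88.40 - 155.200.88.43) does not contain 155.200.88.56
  155.200.89.0/24 (155.200.89.0 - 155.200.89.255) does not contain 155.200.88.56
  155.200.92.0/24 (155.200.92.0 - 155.200.92.255) does not contain 155.200.88.56
  155.200.92.0/22 (155.200.92.0 - 155.200.95.255) does not contain 155.200.88.56
Longest matching prefix is /19 -> next hop 63.68.37.46.

63.68.37.46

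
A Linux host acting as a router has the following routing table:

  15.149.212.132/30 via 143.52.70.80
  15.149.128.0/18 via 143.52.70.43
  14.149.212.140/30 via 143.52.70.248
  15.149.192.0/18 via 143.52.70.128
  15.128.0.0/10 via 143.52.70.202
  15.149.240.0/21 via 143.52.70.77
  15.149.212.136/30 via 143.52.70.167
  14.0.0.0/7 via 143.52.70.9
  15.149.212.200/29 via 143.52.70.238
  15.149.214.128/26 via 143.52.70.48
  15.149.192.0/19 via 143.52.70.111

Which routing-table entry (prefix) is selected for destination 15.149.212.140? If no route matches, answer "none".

Entries matching 15.149.212.140:
  14.0.0.0/7 (14.0.0.0 - 15.255.255.255)
  15.128.0.0/10 (15.128.0.0 - 15.191.255.255)
  15.149.192.0/18 (15.149.192.0 - 15.149.255.255)
  15.149.192.0/19 (15.149.192.0 - 15.149.223.255)
Most specific is 15.149.192.0/19.

15.149.192.0/19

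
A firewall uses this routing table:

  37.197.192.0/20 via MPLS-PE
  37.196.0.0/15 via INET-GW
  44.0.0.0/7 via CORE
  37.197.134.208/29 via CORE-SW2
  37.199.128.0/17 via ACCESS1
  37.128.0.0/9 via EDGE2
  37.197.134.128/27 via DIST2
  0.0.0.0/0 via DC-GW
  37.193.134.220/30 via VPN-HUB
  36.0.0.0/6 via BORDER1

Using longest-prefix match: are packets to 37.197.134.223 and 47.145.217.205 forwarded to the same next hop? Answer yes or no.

37.197.134.223: longest match 37.196.0.0/15 -> INET-GW
47.145.217.205: longest match 0.0.0.0/0 -> DC-GW

no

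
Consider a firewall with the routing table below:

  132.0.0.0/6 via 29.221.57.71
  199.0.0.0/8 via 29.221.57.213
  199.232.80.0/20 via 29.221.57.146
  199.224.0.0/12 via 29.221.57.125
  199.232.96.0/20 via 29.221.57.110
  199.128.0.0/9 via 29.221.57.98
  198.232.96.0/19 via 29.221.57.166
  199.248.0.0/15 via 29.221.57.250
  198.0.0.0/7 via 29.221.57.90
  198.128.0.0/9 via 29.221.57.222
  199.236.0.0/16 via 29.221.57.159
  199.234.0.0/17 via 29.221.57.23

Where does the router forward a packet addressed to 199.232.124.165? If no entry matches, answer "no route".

29.221.57.125

Routes whose prefix contains 199.232.124.165:
  198.0.0.0/7 (198.0.0.0 - 199.255.255.255) -> 29.221.57.90
  199.0.0.0/8 (199.0.0.0 - 199.255.255.255) -> 29.221.57.213
  199.128.0.0/9 (199.128.0.0 - 199.255.255.255) -> 29.221.57.98
  199.224.0.0/12 (199.224.0.0 - 199.239.255.255) -> 29.221.57.125
More-specific entries that do NOT match:
  199.232.80.0/20 (199.232.80.0 - 199.232.95.255) does not contain 199.232.124.165
  199.232.96.0/20 (199.232.96.0 - 199.232.111.255) does not contain 199.232.124.165
  198.232.96.0/19 (198.232.96.0 - 198.232.127.255) does not contain 199.232.124.165
  199.234.0.0/17 (199.234.0.0 - 199.234.127.255) does not contain 199.232.124.165
  199.236.0.0/16 (199.236.0.0 - 199.236.255.255) does not contain 199.232.124.165
  199.248.0.0/15 (199.248.0.0 - 199.249.255.255) does not contain 199.232.124.165
Longest matching prefix is /12 -> next hop 29.221.57.125.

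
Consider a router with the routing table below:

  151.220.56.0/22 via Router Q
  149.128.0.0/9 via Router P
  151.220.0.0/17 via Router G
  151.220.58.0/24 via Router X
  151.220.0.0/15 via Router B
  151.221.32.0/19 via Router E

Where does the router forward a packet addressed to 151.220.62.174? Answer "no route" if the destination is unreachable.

Router G

Routes whose prefix contains 151.220.62.174:
  151.220.0.0/15 (151.220.0.0 - 151.221.255.255) -> Router B
  151.220.0.0/17 (151.220.0.0 - 151.220.127.255) -> Router G
More-specific entries that do NOT match:
  151.220.58.0/24 (151.220.58.0 - 151.220.58.255) does not contain 151.220.62.174
  151.220.56.0/22 (151.220.56.0 - 151.220.59.255) does not contain 151.220.62.174
  151.221.32.0/19 (151.221.32.0 - 151.221.63.255) does not contain 151.220.62.174
Longest matching prefix is /17 -> next hop Router G.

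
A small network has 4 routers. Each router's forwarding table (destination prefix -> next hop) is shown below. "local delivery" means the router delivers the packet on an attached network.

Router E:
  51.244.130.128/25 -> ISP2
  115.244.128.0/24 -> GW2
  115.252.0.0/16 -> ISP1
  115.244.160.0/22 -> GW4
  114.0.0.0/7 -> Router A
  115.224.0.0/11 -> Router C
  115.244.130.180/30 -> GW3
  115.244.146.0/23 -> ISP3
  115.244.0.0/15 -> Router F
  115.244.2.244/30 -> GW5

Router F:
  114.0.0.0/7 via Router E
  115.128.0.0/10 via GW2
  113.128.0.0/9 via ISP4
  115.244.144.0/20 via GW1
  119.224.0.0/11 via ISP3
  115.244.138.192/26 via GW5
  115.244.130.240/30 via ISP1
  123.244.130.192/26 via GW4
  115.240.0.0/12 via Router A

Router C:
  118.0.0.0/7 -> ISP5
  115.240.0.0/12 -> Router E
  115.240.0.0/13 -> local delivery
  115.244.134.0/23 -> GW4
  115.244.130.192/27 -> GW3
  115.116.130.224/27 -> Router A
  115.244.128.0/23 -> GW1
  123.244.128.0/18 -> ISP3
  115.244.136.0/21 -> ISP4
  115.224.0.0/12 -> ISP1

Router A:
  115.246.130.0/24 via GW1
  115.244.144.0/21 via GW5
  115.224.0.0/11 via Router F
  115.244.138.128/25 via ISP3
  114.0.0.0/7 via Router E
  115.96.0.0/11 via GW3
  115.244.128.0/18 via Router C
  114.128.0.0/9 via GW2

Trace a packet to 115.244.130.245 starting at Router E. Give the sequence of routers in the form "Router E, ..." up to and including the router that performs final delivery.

Router E, Router F, Router A, Router C

At Router E: longest match for 115.244.130.245 is 115.244.0.0/15 -> Router F
At Router F: longest match for 115.244.130.245 is 115.240.0.0/12 -> Router A
At Router A: longest match for 115.244.130.245 is 115.244.128.0/18 -> Router C
At Router C: longest match for 115.244.130.245 is 115.240.0.0/13 -> local delivery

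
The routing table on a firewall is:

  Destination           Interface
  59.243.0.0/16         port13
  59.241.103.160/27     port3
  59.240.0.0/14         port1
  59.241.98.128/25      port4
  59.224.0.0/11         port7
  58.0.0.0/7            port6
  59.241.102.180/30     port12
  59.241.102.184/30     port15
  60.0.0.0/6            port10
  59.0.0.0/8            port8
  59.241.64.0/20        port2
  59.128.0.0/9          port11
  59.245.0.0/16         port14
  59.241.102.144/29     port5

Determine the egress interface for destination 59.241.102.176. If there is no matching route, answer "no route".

Routes whose prefix contains 59.241.102.176:
  58.0.0.0/7 (58.0.0.0 - 59.255.255.255) -> port6
  59.0.0.0/8 (59.0.0.0 - 59.255.255.255) -> port8
  59.128.0.0/9 (59.128.0.0 - 59.255.255.255) -> port11
  59.224.0.0/11 (59.224.0.0 - 59.255.255.255) -> port7
  59.240.0.0/14 (59.240.0.0 - 59.243.255.255) -> port1
More-specific entries that do NOT match:
  59.241.102.180/30 (59.241.102.180 - 59.241.102.183) does not contain 59.241.102.176
  59.241.102.184/30 (59.241.102.184 - 59.241.102.187) does not contain 59.241.102.176
  59.241.102.144/29 (59.241.102.144 - 59.241.102.151) does not contain 59.241.102.176
  59.241.103.160/27 (59.241.103.160 - 59.241.103.191) does not contain 59.241.102.176
  59.241.98.128/25 (59.241.98.128 - 59.241.98.255) does not contain 59.241.102.176
  59.241.64.0/20 (59.241.64.0 - 59.241.79.255) does not contain 59.241.102.176
  59.243.0.0/16 (59.243.0.0 - 59.243.255.255) does not contain 59.241.102.176
  59.245.0.0/16 (59.245.0.0 - 59.245.255.255) does not contain 59.241.102.176
Longest matching prefix is /14 -> interface port1.

port1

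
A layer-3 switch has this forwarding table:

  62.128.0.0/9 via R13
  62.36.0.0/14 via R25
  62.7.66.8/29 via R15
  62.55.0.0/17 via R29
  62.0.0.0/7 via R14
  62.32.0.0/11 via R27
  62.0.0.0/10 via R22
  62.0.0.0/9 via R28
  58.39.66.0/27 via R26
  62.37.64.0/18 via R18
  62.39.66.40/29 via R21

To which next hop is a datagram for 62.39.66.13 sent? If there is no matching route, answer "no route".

R25

Routes whose prefix contains 62.39.66.13:
  62.0.0.0/7 (62.0.0.0 - 63.255.255.255) -> R14
  62.0.0.0/9 (62.0.0.0 - 62.127.255.255) -> R28
  62.0.0.0/10 (62.0.0.0 - 62.63.255.255) -> R22
  62.32.0.0/11 (62.32.0.0 - 62.63.255.255) -> R27
  62.36.0.0/14 (62.36.0.0 - 62.39.255.255) -> R25
More-specific entries that do NOT match:
  62.7.66.8/29 (62.7.66.8 - 62.7.66.15) does not contain 62.39.66.13
  62.39.66.40/29 (62.39.66.40 - 62.39.66.47) does not contain 62.39.66.13
  58.39.66.0/27 (58.39.66.0 - 58.39.66.31) does not contain 62.39.66.13
  62.37.64.0/18 (62.37.64.0 - 62.37.127.255) does not contain 62.39.66.13
  62.55.0.0/17 (62.55.0.0 - 62.55.127.255) does not contain 62.39.66.13
Longest matching prefix is /14 -> next hop R25.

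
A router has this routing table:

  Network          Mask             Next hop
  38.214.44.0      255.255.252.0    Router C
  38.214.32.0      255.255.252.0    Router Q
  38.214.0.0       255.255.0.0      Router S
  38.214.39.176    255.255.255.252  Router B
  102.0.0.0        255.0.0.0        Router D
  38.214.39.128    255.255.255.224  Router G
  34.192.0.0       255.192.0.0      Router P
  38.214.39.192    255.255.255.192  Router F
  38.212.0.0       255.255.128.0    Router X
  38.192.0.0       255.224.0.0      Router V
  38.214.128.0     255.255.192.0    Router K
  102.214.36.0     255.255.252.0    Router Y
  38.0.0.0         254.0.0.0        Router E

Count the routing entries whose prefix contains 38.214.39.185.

Prefixes containing 38.214.39.185:
  38.0.0.0/7 (38.0.0.0 - 39.255.255.255)
  38.192.0.0/11 (38.192.0.0 - 38.223.255.255)
  38.214.0.0/16 (38.214.0.0 - 38.214.255.255)
Total matching entries: 3.

3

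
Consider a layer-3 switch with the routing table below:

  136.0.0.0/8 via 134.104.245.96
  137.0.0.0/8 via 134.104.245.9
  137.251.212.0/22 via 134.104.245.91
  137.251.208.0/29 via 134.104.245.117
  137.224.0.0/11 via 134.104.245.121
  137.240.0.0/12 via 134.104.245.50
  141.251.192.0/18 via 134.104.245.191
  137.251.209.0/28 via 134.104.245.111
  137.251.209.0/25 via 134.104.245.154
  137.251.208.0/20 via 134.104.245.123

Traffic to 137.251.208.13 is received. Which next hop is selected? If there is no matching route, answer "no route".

Routes whose prefix contains 137.251.208.13:
  137.0.0.0/8 (137.0.0.0 - 137.255.255.255) -> 134.104.245.9
  137.224.0.0/11 (137.224.0.0 - 137.255.255.255) -> 134.104.245.121
  137.240.0.0/12 (137.240.0.0 - 137.255.255.255) -> 134.104.245.50
  137.251.208.0/20 (137.251.208.0 - 137.251.223.255) -> 134.104.245.123
More-specific entries that do NOT match:
  137.251.208.0/29 (137.251.208.0 - 137.251.208.7) does not contain 137.251.208.13
  137.251.209.0/28 (137.251.209.0 - 137.251.209.15) does not contain 137.251.208.13
  137.251.209.0/25 (137.251.209.0 - 137.251.209.127) does not contain 137.251.208.13
  137.251.212.0/22 (137.251.212.0 - 137.251.215.255) does not contain 137.251.208.13
Longest matching prefix is /20 -> next hop 134.104.245.123.

134.104.245.123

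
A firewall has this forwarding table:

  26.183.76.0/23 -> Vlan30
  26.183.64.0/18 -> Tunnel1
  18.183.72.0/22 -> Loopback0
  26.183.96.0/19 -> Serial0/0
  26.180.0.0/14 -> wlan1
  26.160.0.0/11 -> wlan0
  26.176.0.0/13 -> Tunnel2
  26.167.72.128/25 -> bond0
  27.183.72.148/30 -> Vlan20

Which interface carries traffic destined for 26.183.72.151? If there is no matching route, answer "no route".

Tunnel1

Routes whose prefix contains 26.183.72.151:
  26.160.0.0/11 (26.160.0.0 - 26.191.255.255) -> wlan0
  26.176.0.0/13 (26.176.0.0 - 26.183.255.255) -> Tunnel2
  26.180.0.0/14 (26.180.0.0 - 26.183.255.255) -> wlan1
  26.183.64.0/18 (26.183.64.0 - 26.183.127.255) -> Tunnel1
More-specific entries that do NOT match:
  27.183.72.148/30 (27.183.72.148 - 27.183.72.151) does not contain 26.183.72.151
  26.167.72.128/25 (26.167.72.128 - 26.167.72.255) does not contain 26.183.72.151
  26.183.76.0/23 (26.183.76.0 - 26.183.77.255) does not contain 26.183.72.151
  18.183.72.0/22 (18.183.72.0 - 18.183.75.255) does not contain 26.183.72.151
  26.183.96.0/19 (26.183.96.0 - 26.183.127.255) does not contain 26.183.72.151
Longest matching prefix is /18 -> interface Tunnel1.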